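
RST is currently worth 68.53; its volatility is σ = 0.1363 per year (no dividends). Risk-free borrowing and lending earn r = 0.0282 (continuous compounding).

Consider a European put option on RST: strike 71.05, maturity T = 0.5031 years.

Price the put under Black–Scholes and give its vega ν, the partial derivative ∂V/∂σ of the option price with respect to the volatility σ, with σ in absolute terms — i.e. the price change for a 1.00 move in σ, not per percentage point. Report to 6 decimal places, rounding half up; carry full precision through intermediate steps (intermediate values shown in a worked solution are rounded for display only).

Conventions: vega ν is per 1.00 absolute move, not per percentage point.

σ√T = 0.1363·√0.5031 = 0.096677
d₁ = (ln(S/K) + (r+σ²/2)T) / (σ√T) = (ln(68.53/71.05) + (0.0282+0.1363²/2)·0.5031) / 0.096677 = (-0.036112 + 0.018861) / 0.096677 = -0.178446
d₂ = d₁ − σ√T = -0.178446 − 0.096677 = -0.275123
e^{−rT} = 0.985913
N(−d₁) = 0.570814,  N(−d₂) = 0.608389
Put price V = K·e^{−rT}·N(−d₂) − S·N(−d₁) = 42.617109 − 39.117857 = 3.499252
φ(d₁) = (1/√(2π))·e^{−d₁²/2} = 0.392641
ν = S·φ(d₁)·√T = 19.085491

price = 3.499252
ν = 19.085491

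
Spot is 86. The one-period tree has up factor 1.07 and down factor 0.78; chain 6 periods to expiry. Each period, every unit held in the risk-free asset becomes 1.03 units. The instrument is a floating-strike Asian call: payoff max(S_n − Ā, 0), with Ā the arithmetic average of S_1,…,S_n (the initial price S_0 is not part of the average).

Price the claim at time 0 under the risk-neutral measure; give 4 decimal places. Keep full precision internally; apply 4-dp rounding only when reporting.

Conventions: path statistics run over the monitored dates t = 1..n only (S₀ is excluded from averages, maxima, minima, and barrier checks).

price = 8.4242

No-arbitrage gives p* = (R−d)/(u−d) = 0.8621: enumerate every path, weight its payoff by its p*-probability, and discount by R^6.
Enumerate all 2^6 = 64 price paths (U = up ×1.07, D = down ×0.78); each path with k up-moves has probability p*^k·(1−p*)^(6−k).
DDDDDD: Ā=39.3739, payoff=0.0000, prob=0.000007
UDDDDD: Ā=54.0130, payoff=0.0000, prob=0.000043
DUDDDD: Ā=49.8563, payoff=0.0000, prob=0.000043
UUDDDD: Ā=68.3926, payoff=0.0000, prob=0.000269
DDUDDD: Ā=46.6141, payoff=0.0000, prob=0.000043
UDUDDD: Ā=63.9450, payoff=0.0000, prob=0.000269
DUUDDD: Ā=59.7883, payoff=0.0000, prob=0.000269
UUUDDD: Ā=82.0173, payoff=0.0000, prob=0.001681
DDDUDD: Ā=44.0852, payoff=0.0000, prob=0.000043
UDDUDD: Ā=60.4758, payoff=0.0000, prob=0.000269
DUDUDD: Ā=56.3192, payoff=0.0000, prob=0.000269
UUDUDD: Ā=77.2584, payoff=0.0000, prob=0.001681
DDUUDD: Ā=53.0770, payoff=0.0000, prob=0.000269
UDUUDD: Ā=72.8107, payoff=0.0000, prob=0.001681
DUUUDD: Ā=68.6541, payoff=0.0000, prob=0.001681
UUUUDD: Ā=94.1793, payoff=0.0000, prob=0.010507
DDDDUD: Ā=42.1126, payoff=0.0000, prob=0.000043
UDDDUD: Ā=57.7699, payoff=0.0000, prob=0.000269
DUDDUD: Ā=53.6132, payoff=0.0000, prob=0.000269
UUDDUD: Ā=73.5464, payoff=0.0000, prob=0.001681
DDUDUD: Ā=50.3710, payoff=0.0000, prob=0.000269
UDUDUD: Ā=69.0987, payoff=0.0000, prob=0.001681
DUUDUD: Ā=64.9421, payoff=0.0000, prob=0.001681
UUUDUD: Ā=89.0872, payoff=0.0000, prob=0.010507
DDDUUD: Ā=47.8421, payoff=0.0000, prob=0.000269
UDDUUD: Ā=65.6296, payoff=0.0000, prob=0.001681
DUDUUD: Ā=61.4729, payoff=0.0000, prob=0.001681
UUDUUD: Ā=84.3282, payoff=0.0000, prob=0.010507
DDUUUD: Ā=58.2307, payoff=0.0000, prob=0.001681
UDUUUD: Ā=79.8806, payoff=0.0000, prob=0.010507
DUUUUD: Ā=75.7239, payoff=0.0000, prob=0.010507
UUUUUD: Ā=103.8777, payoff=0.0000, prob=0.065671
DDDDDU: Ā=40.5740, payoff=0.0000, prob=0.000043
UDDDDU: Ā=55.6593, payoff=0.0000, prob=0.000269
DUDDDU: Ā=51.5026, payoff=0.0000, prob=0.000269
UUDDDU: Ā=70.6510, payoff=0.0000, prob=0.001681
DDUDDU: Ā=48.2604, payoff=0.0000, prob=0.000269
UDUDDU: Ā=66.2034, payoff=0.0000, prob=0.001681
DUUDDU: Ā=62.0467, payoff=0.0000, prob=0.001681
UUUDDU: Ā=85.1154, payoff=0.0000, prob=0.010507
DDDUDU: Ā=45.7315, payoff=0.0000, prob=0.000269
UDDUDU: Ā=62.7342, payoff=0.0000, prob=0.001681
DUDUDU: Ā=58.5776, payoff=0.0000, prob=0.001681
UUDUDU: Ā=80.3564, payoff=0.0000, prob=0.010507
DDUUDU: Ā=55.3354, payoff=0.0000, prob=0.001681
UDUUDU: Ā=75.9088, payoff=0.0000, prob=0.010507
DUUUDU: Ā=71.7521, payoff=0.0000, prob=0.010507
UUUUDU: Ā=98.4292, payoff=0.0000, prob=0.065671
DDDDUU: Ā=43.7589, payoff=0.0000, prob=0.000269
UDDDUU: Ā=60.0283, payoff=0.0000, prob=0.001681
DUDDUU: Ā=55.8716, payoff=0.0000, prob=0.001681
UUDDUU: Ā=76.6444, payoff=0.0000, prob=0.010507
DDUDUU: Ā=52.6294, payoff=0.0000, prob=0.001681
UDUDUU: Ā=72.1968, payoff=0.0000, prob=0.010507
DUUDUU: Ā=68.0401, payoff=0.5439, prob=0.010507
UUUDUU: Ā=93.3371, payoff=0.7461, prob=0.065671
DDDUUU: Ā=50.1005, payoff=0.0000, prob=0.001681
UDDUUU: Ā=68.7276, payoff=0.0000, prob=0.010507
DUDUUU: Ā=64.5709, payoff=4.0130, prob=0.010507
UUDUUU: Ā=88.5781, payoff=5.5051, prob=0.065671
DDUUUU: Ā=61.3287, payoff=7.2552, prob=0.010507
UDUUUU: Ā=84.1305, payoff=9.9527, prob=0.065671
DUUUUU: Ā=79.9738, payoff=14.1094, prob=0.065671
UUUUUU: Ā=109.7076, payoff=19.3552, prob=0.410442
Price = Σ prob·payoff / R^6 = 10.058992 / 1.194052 = 8.4242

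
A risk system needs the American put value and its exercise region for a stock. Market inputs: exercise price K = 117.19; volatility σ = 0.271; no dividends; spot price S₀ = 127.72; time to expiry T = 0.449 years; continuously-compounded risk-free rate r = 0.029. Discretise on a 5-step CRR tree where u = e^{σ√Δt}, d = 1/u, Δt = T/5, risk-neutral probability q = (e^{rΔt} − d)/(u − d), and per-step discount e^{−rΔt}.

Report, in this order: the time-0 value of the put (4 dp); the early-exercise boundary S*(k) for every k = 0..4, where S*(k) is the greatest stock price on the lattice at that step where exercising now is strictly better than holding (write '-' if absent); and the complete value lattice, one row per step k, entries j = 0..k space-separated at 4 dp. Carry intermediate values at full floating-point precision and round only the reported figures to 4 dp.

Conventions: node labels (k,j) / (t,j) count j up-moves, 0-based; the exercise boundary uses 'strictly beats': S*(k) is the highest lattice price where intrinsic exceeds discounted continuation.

price = 3.7998
boundary = - - - 100.1042 108.5728
tree:
3.7998
6.4774 1.0963
10.7361 2.1797 0.0000
17.0858 4.3339 0.0000 0.0000
24.8939 8.6172 0.0000 0.0000 0.0000
32.0930 17.0858 0.0000 0.0000 0.0000 0.0000

Δt=0.08980  u=1.08460  d=0.92200  q=0.49575  discount=0.99740
step 5 (expiry): payoffs max(K−S,0) = 32.0930 17.0858 0.0000 0.0000 0.0000 0.0000
step 4: (k=4,j=0): S=92.2961, K−S=24.8939, hold=24.5891 ⇒ V=24.8939 exercise | (k=4,j=1): S=108.5728, K−S=8.6172, hold=8.5932 ⇒ V=8.6172 exercise | (k=4,j=2): S=127.7200, K−S=0.0000, hold=0.0000 ⇒ V=0.0000 continue | (k=4,j=3): S=150.2438, K−S=0.0000, hold=0.0000 ⇒ V=0.0000 continue | (k=4,j=4): S=176.7398, K−S=0.0000, hold=0.0000 ⇒ V=0.0000 continue  boundary S*=108.5728
step 3: (k=3,j=0): S=100.1042, K−S=17.0858, hold=16.7810 ⇒ V=17.0858 exercise | (k=3,j=1): S=117.7579, K−S=0.0000, hold=4.3339 ⇒ V=4.3339 continue | (k=3,j=2): S=138.5249, K−S=0.0000, hold=0.0000 ⇒ V=0.0000 continue | (k=3,j=3): S=162.9542, K−S=0.0000, hold=0.0000 ⇒ V=0.0000 continue  boundary S*=100.1042
step 2: (k=2,j=0): S=108.5728, K−S=8.6172, hold=10.7361 ⇒ V=10.7361 continue | (k=2,j=1): S=127.7200, K−S=0.0000, hold=2.1797 ⇒ V=2.1797 continue | (k=2,j=2): S=150.2438, K−S=0.0000, hold=0.0000 ⇒ V=0.0000 continue  boundary S*=-
step 1: (k=1,j=0): S=117.7579, K−S=0.0000, hold=6.4774 ⇒ V=6.4774 continue | (k=1,j=1): S=138.5249, K−S=0.0000, hold=1.0963 ⇒ V=1.0963 continue  boundary S*=-
step 0: (k=0,j=0): S=127.7200, K−S=0.0000, hold=3.7998 ⇒ V=3.7998 continue  boundary S*=-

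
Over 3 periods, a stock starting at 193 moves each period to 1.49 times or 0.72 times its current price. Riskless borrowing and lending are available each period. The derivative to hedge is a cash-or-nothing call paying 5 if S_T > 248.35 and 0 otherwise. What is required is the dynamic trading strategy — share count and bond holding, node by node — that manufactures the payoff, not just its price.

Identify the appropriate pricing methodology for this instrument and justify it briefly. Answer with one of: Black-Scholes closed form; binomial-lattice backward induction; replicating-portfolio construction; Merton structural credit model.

Key observation: a price alone would not answer the question — the per-node share/bond construction on the spot-193, 1.49/0.72 tree is required, and only the replicating-portfolio method yields it.

framework: replicating-portfolio construction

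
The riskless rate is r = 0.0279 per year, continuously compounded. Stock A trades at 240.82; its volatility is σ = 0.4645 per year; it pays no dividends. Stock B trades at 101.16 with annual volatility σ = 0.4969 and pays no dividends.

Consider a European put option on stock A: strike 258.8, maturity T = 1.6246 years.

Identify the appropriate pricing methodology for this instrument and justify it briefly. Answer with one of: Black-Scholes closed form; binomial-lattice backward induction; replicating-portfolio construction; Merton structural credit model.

framework: Black-Scholes closed form

Key observation: a European-exercise option on stock A struck at 258.8 — a GBM underlying with constant parameters — admits an analytic price: the data contain no early exercise, no discrete tree, no debt structure.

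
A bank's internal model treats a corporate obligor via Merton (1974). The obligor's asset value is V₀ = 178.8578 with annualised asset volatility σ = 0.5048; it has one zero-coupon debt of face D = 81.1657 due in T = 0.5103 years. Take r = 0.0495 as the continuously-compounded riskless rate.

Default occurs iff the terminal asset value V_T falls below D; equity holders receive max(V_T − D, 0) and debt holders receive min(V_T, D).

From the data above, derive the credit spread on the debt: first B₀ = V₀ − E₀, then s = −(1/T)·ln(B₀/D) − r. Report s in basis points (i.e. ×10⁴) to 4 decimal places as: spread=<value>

Work the structural quantities from V₀ = 178.8578 against face 81.1657:
d₁ = [ln(V₀/D) + (r + σ²/2)T] / (σ√T)
   = [ln(178.8578/81.1657) + (0.0495 + 0.5·0.5048²)·0.5103] / (0.5048·√0.5103)
   = [0.790098 + 0.090278] / 0.360605 = 2.441385
d₂ = d₁ − σ√T = 2.441385 − 0.360605 = 2.080779
N(d₁) = 0.992684,  N(d₂) = 0.981273,  e^(−rT) = 0.975057
E₀ = V₀·N(d₁) − D·e^(−rT)·N(d₂)
   = 178.8578·0.992684 − 81.1657·0.975057·0.981273 = 99.890297
B₀ = V₀ − E₀ = 178.8578 − 99.890297 = 78.967503
spread = −(1/T)·ln(B₀/D) − r = −(1/0.5103)·ln(78.967503/81.1657) − 0.0495 = 0.00430428
in basis points: 0.00430428 × 10⁴ = 43.0428 bp

spread=43.0428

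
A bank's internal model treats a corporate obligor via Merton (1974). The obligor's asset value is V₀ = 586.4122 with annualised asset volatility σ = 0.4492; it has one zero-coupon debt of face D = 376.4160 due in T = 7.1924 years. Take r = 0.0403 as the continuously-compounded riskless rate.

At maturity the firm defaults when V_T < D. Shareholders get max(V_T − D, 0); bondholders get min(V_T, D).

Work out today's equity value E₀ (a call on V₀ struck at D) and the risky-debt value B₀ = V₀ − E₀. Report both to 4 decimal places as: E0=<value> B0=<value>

E0=378.6198 B0=207.7924

Equity is a call on the firm's assets struck at D = 376.4160:
d₁ = [ln(V₀/D) + (r + σ²/2)T] / (σ√T)
   = [ln(586.4122/376.4160) + (0.0403 + 0.5·0.4492²)·7.1924] / (0.4492·√7.1924)
   = [0.443328 + 1.015497] / 1.204694 = 1.210951
d₂ = d₁ − σ√T = 1.210951 − 1.204694 = 0.006257
N(d₁) = 0.887043,  N(d₂) = 0.502496,  e^(−rT) = 0.748373
E₀ = V₀·N(d₁) − D·e^(−rT)·N(d₂)
   = 586.4122·0.887043 − 376.4160·0.748373·0.502496 = 378.619797
B₀ = V₀ − E₀ = 586.4122 − 378.619797 = 207.792403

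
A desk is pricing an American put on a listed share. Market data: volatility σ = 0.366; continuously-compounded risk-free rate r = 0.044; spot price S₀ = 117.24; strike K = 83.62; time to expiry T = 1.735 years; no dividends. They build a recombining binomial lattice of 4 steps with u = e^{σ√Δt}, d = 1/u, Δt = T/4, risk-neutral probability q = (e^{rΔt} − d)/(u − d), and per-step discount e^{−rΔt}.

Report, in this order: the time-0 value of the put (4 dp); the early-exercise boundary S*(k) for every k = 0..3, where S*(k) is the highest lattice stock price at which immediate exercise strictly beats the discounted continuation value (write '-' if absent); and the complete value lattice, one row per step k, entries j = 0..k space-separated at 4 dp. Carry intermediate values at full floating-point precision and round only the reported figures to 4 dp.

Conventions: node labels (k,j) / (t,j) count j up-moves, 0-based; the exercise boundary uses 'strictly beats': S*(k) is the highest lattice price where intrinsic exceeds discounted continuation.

price = 5.6664
boundary = - - - 56.8880
tree:
5.6664
9.7217 1.4939
16.3448 2.9261 0.0000
26.7320 5.7312 0.0000 0.0000
38.9172 11.2255 0.0000 0.0000 0.0000

params: Δt=0.43375 u=1.27258 d=0.78581 q=0.47961 e^(-rΔt)=0.98110
t_4 payoffs: 38.9172 11.2255 0.0000 0.0000 0.0000
t_3: node(3,0) S=56.8880 payoff=26.7320 vs cont=25.1513 → 26.7320 [stop]  node(3,1) S=92.1278 payoff=0.0000 vs cont=5.7312 → 5.7312 [wait]  node(3,2) S=149.1973 payoff=0.0000 vs cont=0.0000 → 0.0000 [wait]  node(3,3) S=241.6191 payoff=0.0000 vs cont=0.0000 → 0.0000 [wait]  ⇒ S*(3)=56.8880
t_2: node(2,0) S=72.3945 payoff=11.2255 vs cont=16.3448 → 16.3448 [wait]  node(2,1) S=117.2400 payoff=0.0000 vs cont=2.9261 → 2.9261 [wait]  node(2,2) S=189.8655 payoff=0.0000 vs cont=0.0000 → 0.0000 [wait]  ⇒ S*(2)=-
t_1: node(1,0) S=92.1278 payoff=0.0000 vs cont=9.7217 → 9.7217 [wait]  node(1,1) S=149.1973 payoff=0.0000 vs cont=1.4939 → 1.4939 [wait]  ⇒ S*(1)=-
t_0: node(0,0) S=117.2400 payoff=0.0000 vs cont=5.6664 → 5.6664 [wait]  ⇒ S*(0)=-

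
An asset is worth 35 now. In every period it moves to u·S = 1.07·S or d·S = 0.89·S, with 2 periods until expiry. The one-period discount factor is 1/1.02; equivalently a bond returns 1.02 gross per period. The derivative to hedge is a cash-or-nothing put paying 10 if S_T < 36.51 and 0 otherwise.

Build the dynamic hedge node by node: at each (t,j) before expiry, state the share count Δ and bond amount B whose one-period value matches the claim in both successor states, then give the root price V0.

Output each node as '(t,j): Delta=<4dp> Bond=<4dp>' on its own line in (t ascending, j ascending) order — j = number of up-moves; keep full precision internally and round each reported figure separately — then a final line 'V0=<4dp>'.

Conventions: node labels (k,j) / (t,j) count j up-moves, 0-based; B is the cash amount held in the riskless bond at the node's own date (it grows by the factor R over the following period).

No-arbitrage ⇒ martingale measure with p* = (R−d)/(u−d) = 0.7222.
At maturity the claim pays: V(2,0)=10.0000, V(2,1)=10.0000, V(2,2)=0.0000
Node (1,0) S=31.1500: V=(p*·10.0000+(1−p*)·10.0000)/1.02=9.8039; Δ=(10.0000−10.0000)/(33.3305−27.7235)=0.0000; B=V−Δ·S=9.8039
Node (1,1) S=37.4500: V=(p*·0.0000+(1−p*)·10.0000)/1.02=2.7233; Δ=(0.0000−10.0000)/(40.0715−33.3305)=-1.4835; B=V−Δ·S=58.2789
Node (0,0) S=35.0000: V=(p*·2.7233+(1−p*)·9.8039)/1.02=4.5982; Δ=(2.7233−9.8039)/(37.4500−31.1500)=-1.1239; B=V−Δ·S=43.9349
Sanity check at the root: Δ(0,0)·S0 + B(0,0) reproduces V0 = 4.5982.

(0,0): Delta=-1.1239 Bond=43.9349
(1,0): Delta=0.0000 Bond=9.8039
(1,1): Delta=-1.4835 Bond=58.2789
V0=4.5982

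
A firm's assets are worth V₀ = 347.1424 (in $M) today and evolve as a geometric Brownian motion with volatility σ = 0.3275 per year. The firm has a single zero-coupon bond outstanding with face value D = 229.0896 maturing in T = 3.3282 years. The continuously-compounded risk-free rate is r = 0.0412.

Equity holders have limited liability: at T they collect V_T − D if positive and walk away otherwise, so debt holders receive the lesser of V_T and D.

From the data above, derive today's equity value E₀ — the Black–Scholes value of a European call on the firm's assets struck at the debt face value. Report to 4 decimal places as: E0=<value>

E0=162.0829

With assets at 347.1424 and a single debt payment of 229.0896 at 3.3282 years:
d₁ = [ln(V₀/D) + (r + σ²/2)T] / (σ√T)
   = [ln(347.1424/229.0896) + (0.0412 + 0.5·0.3275²)·3.3282] / (0.3275·√3.3282)
   = [0.415622 + 0.315607] / 0.597470 = 1.223876
d₂ = d₁ − σ√T = 1.223876 − 0.597470 = 0.626406
N(d₁) = 0.889500,  N(d₂) = 0.734476,  e^(−rT) = 0.871864
E₀ = V₀·N(d₁) − D·e^(−rT)·N(d₂)
   = 347.1424·0.889500 − 229.0896·0.871864·0.734476 = 162.082852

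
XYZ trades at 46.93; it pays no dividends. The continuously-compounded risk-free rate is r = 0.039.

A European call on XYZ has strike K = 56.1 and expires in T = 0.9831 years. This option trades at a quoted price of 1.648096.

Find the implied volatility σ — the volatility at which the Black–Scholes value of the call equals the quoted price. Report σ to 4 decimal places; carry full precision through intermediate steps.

At σ = 0.2154 the Black–Scholes value reproduces the quote:
σ√T = 0.2154·√0.9831 = 0.213572
d₁ = (ln(S/K) + (r+σ²/2)T) / (σ√T) = (ln(46.93/56.1) + (0.039+0.2154²/2)·0.9831) / 0.213572 = (-0.178479 + 0.061147) / 0.213572 = -0.549375
d₂ = d₁ − σ√T = -0.549375 − 0.213572 = -0.762947
e^{−rT} = 0.962385
N(d₁) = 0.291374,  N(d₂) = 0.222747
V = S·N(d₁) − K·e^{−rT}·N(d₂) = 13.674179 − 12.026083 = 1.648096 (equal to the quote); since ∂V/∂σ > 0 for all σ, the implied volatility is unique

sigma = 0.2154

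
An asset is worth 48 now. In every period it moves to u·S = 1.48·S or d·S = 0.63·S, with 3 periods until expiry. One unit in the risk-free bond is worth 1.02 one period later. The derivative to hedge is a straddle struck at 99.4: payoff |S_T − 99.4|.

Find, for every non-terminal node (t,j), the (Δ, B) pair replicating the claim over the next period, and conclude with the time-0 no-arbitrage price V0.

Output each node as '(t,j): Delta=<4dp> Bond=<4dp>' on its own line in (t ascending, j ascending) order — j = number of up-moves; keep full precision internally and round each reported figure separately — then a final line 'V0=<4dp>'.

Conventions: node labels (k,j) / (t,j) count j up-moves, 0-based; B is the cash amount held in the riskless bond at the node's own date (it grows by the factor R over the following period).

Under the risk-neutral measure, an up-move has probability p* = (R−d)/(u−d) = 0.4588 and values discount at R = 1.02.
Expiry values: V(3,0)=87.3977, V(3,1)=71.2042, V(3,2)=33.1623, V(3,3)=56.2060
Node (2,0) S=19.0512: V=(p*·71.2042+(1−p*)·87.3977)/1.02=78.3998; Δ=(71.2042−87.3977)/(28.1958−12.0023)=-1.0000; B=V−Δ·S=97.4510
Node (2,1) S=44.7552: V=(p*·33.1623+(1−p*)·71.2042)/1.02=52.6958; Δ=(33.1623−71.2042)/(66.2377−28.1958)=-1.0000; B=V−Δ·S=97.4510
Node (2,2) S=105.1392: V=(p*·56.2060+(1−p*)·33.1623)/1.02=42.8777; Δ=(56.2060−33.1623)/(155.6060−66.2377)=0.2579; B=V−Δ·S=15.7675
Node (1,0) S=30.2400: V=(p*·52.6958+(1−p*)·78.3998)/1.02=65.3002; Δ=(52.6958−78.3998)/(44.7552−19.0512)=-1.0000; B=V−Δ·S=95.5402
Node (1,1) S=71.0400: V=(p*·42.8777+(1−p*)·52.6958)/1.02=47.2461; Δ=(42.8777−52.6958)/(105.1392−44.7552)=-0.1626; B=V−Δ·S=58.7967
Node (0,0) S=48.0000: V=(p*·47.2461+(1−p*)·65.3002)/1.02=55.8986; Δ=(47.2461−65.3002)/(71.0400−30.2400)=-0.4425; B=V−Δ·S=77.1387
As a check, the time-0 holding Δ(0,0)·S0 + B(0,0) comes to 55.8986 — exactly V0.

(0,0): Delta=-0.4425 Bond=77.1387
(1,0): Delta=-1.0000 Bond=95.5402
(1,1): Delta=-0.1626 Bond=58.7967
(2,0): Delta=-1.0000 Bond=97.4510
(2,1): Delta=-1.0000 Bond=97.4510
(2,2): Delta=0.2579 Bond=15.7675
V0=55.8986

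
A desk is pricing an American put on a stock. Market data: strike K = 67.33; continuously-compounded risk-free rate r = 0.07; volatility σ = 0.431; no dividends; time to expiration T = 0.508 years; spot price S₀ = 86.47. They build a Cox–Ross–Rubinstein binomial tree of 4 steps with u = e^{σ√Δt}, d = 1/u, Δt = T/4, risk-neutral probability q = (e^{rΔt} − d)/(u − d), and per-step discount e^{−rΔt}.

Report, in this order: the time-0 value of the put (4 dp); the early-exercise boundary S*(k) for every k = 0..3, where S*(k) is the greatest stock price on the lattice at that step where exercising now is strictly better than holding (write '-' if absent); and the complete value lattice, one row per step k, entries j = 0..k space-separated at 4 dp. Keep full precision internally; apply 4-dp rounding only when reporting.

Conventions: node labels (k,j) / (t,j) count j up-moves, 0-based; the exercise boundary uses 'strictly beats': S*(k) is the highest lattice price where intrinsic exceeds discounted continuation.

price = 2.3456
boundary = - - - 54.5441
tree:
2.3456
4.1837 0.4800
7.3709 0.9508 0.0000
12.7859 1.8834 0.0000 0.0000
20.5519 3.7305 0.0000 0.0000 0.0000

Δt=0.12700  u=1.16602  d=0.85762  q=0.49063  discount=0.99115
step 4 (expiry): payoffs max(K−S,0) = 20.5519 3.7305 0.0000 0.0000 0.0000
step 3: (k=3,j=0): S=54.5441, K−S=12.7859, hold=12.1899 ⇒ V=12.7859 exercise | (k=3,j=1): S=74.1583, K−S=0.0000, hold=1.8834 ⇒ V=1.8834 continue | (k=3,j=2): S=100.8257, K−S=0.0000, hold=0.0000 ⇒ V=0.0000 continue | (k=3,j=3): S=137.0827, K−S=0.0000, hold=0.0000 ⇒ V=0.0000 continue  boundary S*=54.5441
step 2: (k=2,j=0): S=63.5995, K−S=3.7305, hold=7.3709 ⇒ V=7.3709 continue | (k=2,j=1): S=86.4700, K−S=0.0000, hold=0.9508 ⇒ V=0.9508 continue | (k=2,j=2): S=117.5647, K−S=0.0000, hold=0.0000 ⇒ V=0.0000 continue  boundary S*=-
step 1: (k=1,j=0): S=74.1583, K−S=0.0000, hold=4.1837 ⇒ V=4.1837 continue | (k=1,j=1): S=100.8257, K−S=0.0000, hold=0.4800 ⇒ V=0.4800 continue  boundary S*=-
step 0: (k=0,j=0): S=86.4700, K−S=0.0000, hold=2.3456 ⇒ V=2.3456 continue  boundary S*=-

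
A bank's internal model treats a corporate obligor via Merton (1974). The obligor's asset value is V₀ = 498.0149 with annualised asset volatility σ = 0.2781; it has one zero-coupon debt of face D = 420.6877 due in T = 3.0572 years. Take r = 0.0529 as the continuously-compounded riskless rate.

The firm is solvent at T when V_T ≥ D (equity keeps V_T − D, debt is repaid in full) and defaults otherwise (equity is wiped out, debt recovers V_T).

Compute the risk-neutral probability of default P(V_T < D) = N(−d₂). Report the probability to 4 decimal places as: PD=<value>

PD=0.3312

Work the structural quantities from V₀ = 498.0149 against face 420.6877:
d₁ = [ln(V₀/D) + (r + σ²/2)T] / (σ√T)
   = [ln(498.0149/420.6877) + (0.0529 + 0.5·0.2781²)·3.0572] / (0.2781·√3.0572)
   = [0.168739 + 0.279947] / 0.486254 = 0.922741
d₂ = d₁ − σ√T = 0.922741 − 0.486254 = 0.436488
risk-neutral PD = N(−d₂) = N(-0.436488) = 0.331241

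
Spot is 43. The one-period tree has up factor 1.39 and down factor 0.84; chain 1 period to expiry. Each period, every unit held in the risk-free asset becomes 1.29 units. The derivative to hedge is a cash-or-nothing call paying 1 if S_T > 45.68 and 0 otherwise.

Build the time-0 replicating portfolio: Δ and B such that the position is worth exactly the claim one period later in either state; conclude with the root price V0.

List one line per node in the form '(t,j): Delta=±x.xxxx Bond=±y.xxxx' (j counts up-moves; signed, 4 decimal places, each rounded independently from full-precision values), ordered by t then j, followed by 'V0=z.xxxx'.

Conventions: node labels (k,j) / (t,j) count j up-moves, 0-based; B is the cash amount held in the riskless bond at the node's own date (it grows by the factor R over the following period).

The replicating-portfolio and risk-neutral prices coincide; use p* = (1.29−0.84)/(1.39−0.84) = 0.8182 for the latter.
At maturity the claim pays: V(1,0)=0.0000, V(1,1)=1.0000
Node (0,0) S=43.0000: V=(p*·1.0000+(1−p*)·0.0000)/1.29=0.6342; Δ=(1.0000−0.0000)/(59.7700−36.1200)=0.0423; B=V−Δ·S=-1.1839
Verification: the root portfolio costs Δ(0,0)·S0 + B(0,0) = 0.6342, matching V0.

(0,0): Delta=0.0423 Bond=-1.1839
V0=0.6342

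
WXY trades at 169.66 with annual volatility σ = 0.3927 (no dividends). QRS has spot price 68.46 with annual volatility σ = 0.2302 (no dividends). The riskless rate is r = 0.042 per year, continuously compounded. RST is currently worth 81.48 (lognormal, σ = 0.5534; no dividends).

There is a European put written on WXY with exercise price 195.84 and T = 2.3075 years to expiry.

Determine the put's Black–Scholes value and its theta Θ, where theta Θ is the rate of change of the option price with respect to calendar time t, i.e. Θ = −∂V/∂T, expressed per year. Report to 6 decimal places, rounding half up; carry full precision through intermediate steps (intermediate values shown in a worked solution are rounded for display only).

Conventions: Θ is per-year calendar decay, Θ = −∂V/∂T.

price = 44.899645
Θ = -3.711544

σ√T = 0.3927·√2.3075 = 0.596529
d₁ = (ln(S/K) + (r+σ²/2)T) / (σ√T) = (ln(169.66/195.84) + (0.042+0.3927²/2)·2.3075) / 0.596529 = (-0.143502 + 0.274839) / 0.596529 = 0.220169
d₂ = d₁ − σ√T = 0.220169 − 0.596529 = -0.376361
e^{−rT} = 0.907633
N(−d₁) = 0.412870,  N(−d₂) = 0.646676
Put price V = K·e^{−rT}·N(−d₂) − S·N(−d₁) = 114.947156 − 70.047511 = 44.899645
φ(d₁) = (1/√(2π))·e^{−d₁²/2} = 0.389389
Θ = −S·φ(d₁)·σ/(2√T) + r·K·e^{−rT}·N(−d₂) = −8.539325 + 4.827781 = -3.711544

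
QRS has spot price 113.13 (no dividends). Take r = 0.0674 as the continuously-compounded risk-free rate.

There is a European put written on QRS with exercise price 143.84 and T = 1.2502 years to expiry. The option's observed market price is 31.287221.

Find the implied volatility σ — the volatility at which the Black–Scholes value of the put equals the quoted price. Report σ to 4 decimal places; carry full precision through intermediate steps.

sigma = 0.3751

At σ = 0.3751 the Black–Scholes value reproduces the quote:
σ√T = 0.3751·√1.2502 = 0.419408
d₁ = (ln(S/K) + (r+σ²/2)T) / (σ√T) = (ln(113.13/143.84) + (0.0674+0.3751²/2)·1.2502) / 0.419408 = (-0.240164 + 0.172215) / 0.419408 = -0.162011
d₂ = d₁ − σ√T = -0.162011 − 0.419408 = -0.581420
e^{−rT} = 0.919189
N(−d₁) = 0.564352,  N(−d₂) = 0.719521
V = K·e^{−rT}·N(−d₂) − S·N(−d₁) = 95.132315 − 63.845094 = 31.287221 (equal to the quote); since ∂V/∂σ > 0 for all σ, the implied volatility is unique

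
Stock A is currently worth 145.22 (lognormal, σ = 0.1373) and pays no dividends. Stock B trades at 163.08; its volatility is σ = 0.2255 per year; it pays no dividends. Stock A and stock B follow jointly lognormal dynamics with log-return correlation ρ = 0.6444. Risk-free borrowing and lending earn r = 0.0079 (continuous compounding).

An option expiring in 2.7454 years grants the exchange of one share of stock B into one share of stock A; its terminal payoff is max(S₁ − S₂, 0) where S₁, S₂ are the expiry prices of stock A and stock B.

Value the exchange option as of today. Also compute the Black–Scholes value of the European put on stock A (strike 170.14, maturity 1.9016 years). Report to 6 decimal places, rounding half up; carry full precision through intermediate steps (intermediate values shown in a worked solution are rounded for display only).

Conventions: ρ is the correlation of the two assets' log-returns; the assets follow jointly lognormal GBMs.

σ_eff = √(σ₁² + σ₂² − 2ρσ₁σ₂) = √(0.1373² + 0.2255² − 2·0.6444·0.1373·0.2255) = 0.172623
d₁ = (ln(S₁/S₂) + (q₂ − q₁ + σ_eff²/2)T) / (σ_eff√T) = (ln(145.22/163.08) + (0.0 − 0.0 + 0.014899)·2.7454) / 0.286024 = -0.262517
d₂ = d₁ − σ_eff√T = -0.262517 − 0.286024 = -0.548541
N(d₁) = 0.396461,  N(d₂) = 0.291660
V = S₁·e^{−q₁T}·N(d₁) − S₂·e^{−q₂T}·N(d₂) = 57.574113 − 47.563942 = 10.010171
[vanilla: stock A put K=170.14]
σ√T = 0.1373·√1.9016 = 0.189335
d₁ = (ln(S/K) + (r+σ²/2)T) / (σ√T) = (ln(145.22/170.14) + (0.0079+0.1373²/2)·1.9016) / 0.189335 = (-0.158372 + 0.032946) / 0.189335 = -0.662453
d₂ = d₁ − σ√T = -0.662453 − 0.189335 = -0.851788
e^{−rT} = 0.985090
N(−d₁) = 0.746160,  N(−d₂) = 0.802834
price = K·e^{−rT}·N(−d₂) − S·N(−d₁) = 134.557520 − 108.357295 = 26.200225

exchange price = 10.010171
price(stock A put K=170.14) = 26.200225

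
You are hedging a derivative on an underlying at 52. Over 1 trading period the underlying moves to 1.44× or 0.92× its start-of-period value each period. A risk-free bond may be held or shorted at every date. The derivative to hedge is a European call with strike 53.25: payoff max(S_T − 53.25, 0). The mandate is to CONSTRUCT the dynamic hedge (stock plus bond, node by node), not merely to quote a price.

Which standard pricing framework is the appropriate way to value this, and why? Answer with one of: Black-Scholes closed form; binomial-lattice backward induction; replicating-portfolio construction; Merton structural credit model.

framework: replicating-portfolio construction

Key observation: since the answer must list Δ and B at each node of the 1.44/0.92 lattice on 52, the replicating-portfolio method — solving the two-state system at every node — is the one that applies.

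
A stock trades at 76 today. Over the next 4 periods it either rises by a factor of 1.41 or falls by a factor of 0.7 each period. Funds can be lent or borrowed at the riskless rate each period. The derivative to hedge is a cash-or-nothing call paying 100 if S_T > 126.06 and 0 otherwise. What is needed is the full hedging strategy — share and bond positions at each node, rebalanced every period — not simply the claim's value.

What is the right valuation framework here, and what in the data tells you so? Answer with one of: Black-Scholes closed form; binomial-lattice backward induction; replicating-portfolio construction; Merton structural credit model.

Key observation: since the answer must list Δ and B at each node of the 1.41/0.7 lattice on 76, the replicating-portfolio method — solving the two-state system at every node — is the one that applies.

framework: replicating-portfolio construction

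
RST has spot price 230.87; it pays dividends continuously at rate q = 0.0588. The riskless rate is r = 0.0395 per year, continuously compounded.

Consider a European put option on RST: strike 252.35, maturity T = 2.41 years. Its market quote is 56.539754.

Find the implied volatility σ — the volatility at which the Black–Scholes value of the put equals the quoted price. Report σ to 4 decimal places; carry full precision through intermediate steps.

sigma = 0.3065

At σ = 0.3065 the Black–Scholes value reproduces the quote:
σ√T = 0.3065·√2.41 = 0.475816
d₁ = (ln(S/K) + (r−q+σ²/2)T) / (σ√T) = (ln(230.87/252.35) + (0.0395−0.0588+0.3065²/2)·2.41) / 0.475816 = (-0.088962 + 0.066687) / 0.475816 = -0.046814
d₂ = d₁ − σ√T = -0.046814 − 0.475816 = -0.522630
e^{−rT} = 0.909196
e^{−qT} = 0.867875
N(−d₁) = 0.518669,  N(−d₂) = 0.699384
V = K·e^{−rT}·N(−d₂) − S·e^{−qT}·N(−d₁) = 160.463548 − 103.923794 = 56.539754 (equal to the quote); since ∂V/∂σ > 0 for all σ, the implied volatility is unique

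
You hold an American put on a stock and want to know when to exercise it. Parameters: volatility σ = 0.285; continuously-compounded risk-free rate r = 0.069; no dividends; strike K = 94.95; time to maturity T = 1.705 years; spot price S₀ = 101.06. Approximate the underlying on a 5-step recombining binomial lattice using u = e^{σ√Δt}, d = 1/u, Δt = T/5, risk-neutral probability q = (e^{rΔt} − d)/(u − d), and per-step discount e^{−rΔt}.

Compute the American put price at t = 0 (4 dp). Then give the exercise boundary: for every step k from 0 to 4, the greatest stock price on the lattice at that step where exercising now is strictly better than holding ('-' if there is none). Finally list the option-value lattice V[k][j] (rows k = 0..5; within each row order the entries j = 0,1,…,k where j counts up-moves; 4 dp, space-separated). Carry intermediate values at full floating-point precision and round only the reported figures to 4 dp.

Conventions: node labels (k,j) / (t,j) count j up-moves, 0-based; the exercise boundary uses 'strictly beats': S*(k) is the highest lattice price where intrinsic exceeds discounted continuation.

price = 8.2233
boundary = - - 72.4475 61.3402 72.4475
tree:
8.2233
13.8540 3.5933
22.5025 6.7977 0.9097
33.6098 12.5674 1.9803 0.0000
43.0142 22.5025 4.3108 0.0000 0.0000
50.9767 33.6098 9.3840 0.0000 0.0000 0.0000

Δt=0.34100  u=1.18108  d=0.84669  q=0.52969  discount=0.97675
step 5 (expiry): payoffs max(K−S,0) = 50.9767 33.6098 9.3840 0.0000 0.0000 0.0000
step 4: (k=4,j=0): S=51.9358, K−S=43.0142, hold=40.8062 ⇒ V=43.0142 exercise | (k=4,j=1): S=72.4475, K−S=22.5025, hold=20.2945 ⇒ V=22.5025 exercise | (k=4,j=2): S=101.0600, K−S=0.0000, hold=4.3108 ⇒ V=4.3108 continue | (k=4,j=3): S=140.9728, K−S=0.0000, hold=0.0000 ⇒ V=0.0000 continue | (k=4,j=4): S=196.6489, K−S=0.0000, hold=0.0000 ⇒ V=0.0000 continue  boundary S*=72.4475
step 3: (k=3,j=0): S=61.3402, K−S=33.6098, hold=31.4018 ⇒ V=33.6098 exercise | (k=3,j=1): S=85.5660, K−S=9.3840, hold=12.5674 ⇒ V=12.5674 continue | (k=3,j=2): S=119.3596, K−S=0.0000, hold=1.9803 ⇒ V=1.9803 continue | (k=3,j=3): S=166.4997, K−S=0.0000, hold=0.0000 ⇒ V=0.0000 continue  boundary S*=61.3402
step 2: (k=2,j=0): S=72.4475, K−S=22.5025, hold=21.9415 ⇒ V=22.5025 exercise | (k=2,j=1): S=101.0600, K−S=0.0000, hold=6.7977 ⇒ V=6.7977 continue | (k=2,j=2): S=140.9728, K−S=0.0000, hold=0.9097 ⇒ V=0.9097 continue  boundary S*=72.4475
step 1: (k=1,j=0): S=85.5660, K−S=9.3840, hold=13.8540 ⇒ V=13.8540 continue | (k=1,j=1): S=119.3596, K−S=0.0000, hold=3.5933 ⇒ V=3.5933 continue  boundary S*=-
step 0: (k=0,j=0): S=101.0600, K−S=0.0000, hold=8.2233 ⇒ V=8.2233 continue  boundary S*=-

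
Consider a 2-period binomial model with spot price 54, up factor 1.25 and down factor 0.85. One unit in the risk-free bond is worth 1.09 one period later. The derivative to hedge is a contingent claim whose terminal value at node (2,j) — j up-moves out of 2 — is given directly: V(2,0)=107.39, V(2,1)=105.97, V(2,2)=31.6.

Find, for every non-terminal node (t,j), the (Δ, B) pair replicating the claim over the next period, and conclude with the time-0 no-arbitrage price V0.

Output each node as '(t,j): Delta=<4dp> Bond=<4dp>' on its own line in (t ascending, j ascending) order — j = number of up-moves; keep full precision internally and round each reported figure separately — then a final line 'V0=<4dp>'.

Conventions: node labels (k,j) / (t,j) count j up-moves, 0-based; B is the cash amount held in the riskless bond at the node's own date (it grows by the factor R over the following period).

(0,0): Delta=-1.9194 Bond=170.4964
(1,0): Delta=-0.0773 Bond=101.2913
(1,1): Delta=-2.7544 Bond=242.2076
V0=66.8496

The replicating-portfolio and risk-neutral prices coincide; use p* = (1.09−0.85)/(1.25−0.85) = 0.6000 for the latter.
Expiry values: V(2,0)=107.3900, V(2,1)=105.9700, V(2,2)=31.6000
  t=1,j=0: stock 45.9000 → up 57.3750 (V=105.9700), down 39.0150 (V=107.3900). Price 97.7413; hedge Δ=-0.0773, bond B=101.2913.
  t=1,j=1: stock 67.5000 → up 84.3750 (V=31.6000), down 57.3750 (V=105.9700). Price 56.2826; hedge Δ=-2.7544, bond B=242.2076.
  t=0,j=0: stock 54.0000 → up 67.5000 (V=56.2826), down 45.9000 (V=97.7413). Price 66.8496; hedge Δ=-1.9194, bond B=170.4964.
Check: Δ(0,0)·S0 + B(0,0) = 66.8496 = V0.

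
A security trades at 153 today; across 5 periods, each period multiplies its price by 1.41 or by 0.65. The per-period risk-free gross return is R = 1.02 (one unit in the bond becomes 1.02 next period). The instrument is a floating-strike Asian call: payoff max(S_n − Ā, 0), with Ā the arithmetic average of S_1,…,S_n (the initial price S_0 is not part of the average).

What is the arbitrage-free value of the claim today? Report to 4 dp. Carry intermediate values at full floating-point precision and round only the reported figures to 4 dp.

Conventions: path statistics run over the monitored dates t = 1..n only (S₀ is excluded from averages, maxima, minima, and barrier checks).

price = 28.2710

No-arbitrage gives p* = (R−d)/(u−d) = 0.4868: enumerate every path, weight its payoff by its p*-probability, and discount by R^5.
Enumerate all 2^5 = 32 price paths (U = up ×1.41, D = down ×0.65); each path with k up-moves has probability p*^k·(1−p*)^(5−k).
DDDDD: Ā=50.2348, payoff=0.0000, prob=0.035584
UDDDD: Ā=108.9709, payoff=0.0000, prob=0.033759
DUDDD: Ā=85.7149, payoff=0.0000, prob=0.033759
UUDDD: Ā=185.9354, payoff=0.0000, prob=0.032028
DDUDD: Ā=70.5985, payoff=0.0000, prob=0.033759
UDUDD: Ā=153.1444, payoff=0.0000, prob=0.032028
DUUDD: Ā=129.8884, payoff=0.0000, prob=0.032028
UUUDD: Ā=281.7579, payoff=0.0000, prob=0.030386
DDDUD: Ā=60.7728, payoff=0.0000, prob=0.033759
UDDUD: Ā=131.8303, payoff=0.0000, prob=0.032028
DUDUD: Ā=108.5743, payoff=0.0000, prob=0.032028
UUDUD: Ā=235.5227, payoff=0.0000, prob=0.030386
DDUUD: Ā=93.4579, payoff=0.0000, prob=0.032028
UDUUD: Ā=202.7317, payoff=0.0000, prob=0.030386
DUUUD: Ā=179.4757, payoff=1.7315, prob=0.030386
UUUUD: Ā=389.3242, payoff=3.7560, prob=0.028827
DDDDU: Ā=54.3861, payoff=0.0000, prob=0.033759
UDDDU: Ā=117.9761, payoff=0.0000, prob=0.032028
DUDDU: Ā=94.7201, payoff=0.0000, prob=0.032028
UUDDU: Ā=205.4698, payoff=0.0000, prob=0.030386
DDUDU: Ā=79.6037, payoff=3.9315, prob=0.032028
UDUDU: Ā=172.6788, payoff=8.5284, prob=0.030386
DUUDU: Ā=149.4228, payoff=31.7844, prob=0.030386
UUUDU: Ā=324.1325, payoff=68.9477, prob=0.028827
DDDUU: Ā=69.7780, payoff=13.7572, prob=0.032028
UDDUU: Ā=151.3647, payoff=29.8425, prob=0.030386
DUDUU: Ā=128.1087, payoff=53.0985, prob=0.030386
UUDUU: Ā=277.8973, payoff=115.1830, prob=0.028827
DDUUU: Ā=112.9923, payoff=68.2149, prob=0.030386
UDUUU: Ā=245.1063, payoff=147.9739, prob=0.028827
DUUUU: Ā=221.8503, payoff=171.2299, prob=0.028827
UUUUU: Ā=481.2446, payoff=371.4372, prob=0.027349
Price = Σ prob·payoff / R^5 = 31.213480 / 1.104081 = 28.2710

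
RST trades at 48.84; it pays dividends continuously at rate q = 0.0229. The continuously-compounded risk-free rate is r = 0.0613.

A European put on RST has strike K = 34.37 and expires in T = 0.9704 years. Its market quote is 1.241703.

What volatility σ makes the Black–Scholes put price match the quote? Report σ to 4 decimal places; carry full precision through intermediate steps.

At σ = 0.3927 the Black–Scholes value reproduces the quote:
σ√T = 0.3927·√0.9704 = 0.386844
d₁ = (ln(S/K) + (r−q+σ²/2)T) / (σ√T) = (ln(48.84/34.37) + (0.0613−0.0229+0.3927²/2)·0.9704) / 0.386844 = (0.351366 + 0.112088) / 0.386844 = 1.198035
d₂ = d₁ − σ√T = 1.198035 − 0.386844 = 0.811191
e^{−rT} = 0.942249
e^{−qT} = 0.978023
N(−d₁) = 0.115452,  N(−d₂) = 0.208628
V = K·e^{−rT}·N(−d₂) − S·e^{−qT}·N(−d₁) = 6.756441 − 5.514737 = 1.241703 (matching the quote); vega is positive throughout, so no other σ reproduces this price

sigma = 0.3927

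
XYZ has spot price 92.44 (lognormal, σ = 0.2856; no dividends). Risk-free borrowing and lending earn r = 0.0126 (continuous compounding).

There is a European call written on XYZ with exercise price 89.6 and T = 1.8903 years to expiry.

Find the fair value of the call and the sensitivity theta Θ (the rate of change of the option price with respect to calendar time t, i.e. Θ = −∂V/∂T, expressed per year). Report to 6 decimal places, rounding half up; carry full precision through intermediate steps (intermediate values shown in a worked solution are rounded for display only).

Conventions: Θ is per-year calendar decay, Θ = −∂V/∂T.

σ√T = 0.2856·√1.8903 = 0.392666
d₁ = (ln(S/K) + (r+σ²/2)T) / (σ√T) = (ln(92.44/89.6) + (0.0126+0.2856²/2)·1.8903) / 0.392666 = (0.031204 + 0.100911) / 0.392666 = 0.336458
d₂ = d₁ − σ√T = 0.336458 − 0.392666 = -0.056208
e^{−rT} = 0.976464
N(d₁) = 0.631737,  N(d₂) = 0.477588
Call price V = S·N(d₁) − K·e^{−rT}·N(d₂) = 58.397785 − 41.784709 = 16.613075
φ(d₁) = (1/√(2π))·e^{−d₁²/2} = 0.376989
Θ = −S·φ(d₁)·σ/(2√T) − r·K·e^{−rT}·N(d₂) = −3.619520 − 0.526487 = -4.146007

price = 16.613075
Θ = -4.146007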